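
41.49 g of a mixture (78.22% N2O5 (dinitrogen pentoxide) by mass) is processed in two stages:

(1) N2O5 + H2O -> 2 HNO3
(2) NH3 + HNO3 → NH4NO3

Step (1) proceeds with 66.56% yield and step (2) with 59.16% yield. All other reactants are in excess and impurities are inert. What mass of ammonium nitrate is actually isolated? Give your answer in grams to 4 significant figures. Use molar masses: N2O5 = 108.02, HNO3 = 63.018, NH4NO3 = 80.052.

18.94 g

Pure N2O5 = 41.49 × 0.7822 = 32.453 g.
n(N2O5) = 32.453 / 108.02 = 0.30044 mol.
Step 1 (N2O5:HNO3 = 1:2): theoretical n(HNO3) = 0.60088 mol; at 66.56% yield, n(HNO3) = 0.39995 mol.
Step 2 (HNO3:NH4NO3 = 1:1): theoretical n(NH4NO3) = 0.39995 mol, so theoretical mass = 0.39995 × 80.052 = 32.016 g.
At 59.16% yield, actual mass of NH4NO3 = 32.016 × 0.5916 = 18.941 g.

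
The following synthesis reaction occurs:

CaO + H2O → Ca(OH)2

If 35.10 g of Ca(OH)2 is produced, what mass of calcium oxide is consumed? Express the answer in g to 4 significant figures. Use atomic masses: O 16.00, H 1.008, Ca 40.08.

26.57 g

M(Ca(OH)2) = 40.08 + 2(16.00) + 2(1.008) = 74.096 g/mol.
M(CaO) = 40.08 + 16.00 = 56.08 g/mol.
n(Ca(OH)2) = 35.100 g / 74.096 g/mol = 0.47371 mol.
From the equation the Ca(OH)2:CaO mole ratio is 1:1, so n(CaO) = 0.47371 × 1/1 = 0.47371 mol.
Mass of CaO = 0.47371 mol × 56.08 g/mol = 26.566 g.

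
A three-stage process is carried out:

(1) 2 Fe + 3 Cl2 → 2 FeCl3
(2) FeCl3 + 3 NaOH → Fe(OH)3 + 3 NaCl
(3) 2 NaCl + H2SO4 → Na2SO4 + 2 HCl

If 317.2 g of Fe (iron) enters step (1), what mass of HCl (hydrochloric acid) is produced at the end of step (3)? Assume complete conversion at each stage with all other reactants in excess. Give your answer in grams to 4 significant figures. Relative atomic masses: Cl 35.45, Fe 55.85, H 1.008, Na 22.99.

M(Fe) = 55.85 g/mol.
M(HCl) = 1.008 + 35.45 = 36.458 g/mol.
n(Fe) = 317.2 / 55.85 = 5.6795 mol.
Reaction (1): Fe→FeCl3 ratio 2:2 ⇒ n(FeCl3) = 5.6795 mol.
Reaction (2): FeCl3→NaCl ratio 1:3 ⇒ n(NaCl) = 17.038 mol.
Reaction (3): NaCl→HCl ratio 2:2 ⇒ n(HCl) = 17.038 mol.
Mass of HCl = 17.038 × 36.458 = 621.19 g.

621.2 g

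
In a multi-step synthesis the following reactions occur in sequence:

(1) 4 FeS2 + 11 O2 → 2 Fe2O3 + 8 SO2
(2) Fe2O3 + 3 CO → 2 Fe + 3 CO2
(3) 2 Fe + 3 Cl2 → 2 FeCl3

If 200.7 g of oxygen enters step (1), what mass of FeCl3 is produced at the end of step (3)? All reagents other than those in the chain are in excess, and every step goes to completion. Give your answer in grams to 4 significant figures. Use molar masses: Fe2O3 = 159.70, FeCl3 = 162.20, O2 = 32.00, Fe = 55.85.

369.9 g

n(O2) = 200.7 / 32.00 = 6.2719 mol.
Reaction (1): O2→Fe2O3 ratio 11:2 ⇒ n(Fe2O3) = 1.1403 mol.
Reaction (2): Fe2O3→Fe ratio 1:2 ⇒ n(Fe) = 2.2807 mol.
Reaction (3): Fe→FeCl3 ratio 2:2 ⇒ n(FeCl3) = 2.2807 mol.
Mass of FeCl3 = 2.2807 × 162.20 = 369.93 g.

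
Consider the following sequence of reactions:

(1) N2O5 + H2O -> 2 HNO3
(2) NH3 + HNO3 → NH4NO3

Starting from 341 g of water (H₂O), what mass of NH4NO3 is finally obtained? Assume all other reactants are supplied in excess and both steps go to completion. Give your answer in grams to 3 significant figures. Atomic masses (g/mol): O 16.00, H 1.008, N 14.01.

M(H2O) = 2(1.008) + 16.00 = 18.016 g/mol.
M(NH4NO3) = 2(14.01) + 4(1.008) + 3(16.00) = 80.052 g/mol.
n(H2O) = 341.0 / 18.016 = 18.93 mol.
Step 1 gives a 1:2 ratio of H2O to HNO3, so n(HNO3) = 37.86 mol.
In step 2 the HNO3:NH4NO3 ratio is 1:1, so n(NH4NO3) = 37.86 mol.
Mass of NH4NO3 = 37.86 × 80.052 = 3030 g.

3030 g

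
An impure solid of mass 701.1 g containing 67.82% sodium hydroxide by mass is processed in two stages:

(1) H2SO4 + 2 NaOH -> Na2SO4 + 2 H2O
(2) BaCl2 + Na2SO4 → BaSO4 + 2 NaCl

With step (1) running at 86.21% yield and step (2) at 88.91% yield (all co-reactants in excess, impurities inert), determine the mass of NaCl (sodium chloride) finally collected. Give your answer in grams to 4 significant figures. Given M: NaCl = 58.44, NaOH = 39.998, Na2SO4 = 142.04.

Pure NaOH = 701.1 × 0.6782 = 475.49 g.
n(NaOH) = 475.49 / 39.998 = 11.888 mol.
Step 1 (NaOH:Na2SO4 = 2:1): theoretical n(Na2SO4) = 5.9439 mol; at 86.21% yield, n(Na2SO4) = 5.1242 mol.
Step 2 (Na2SO4:NaCl = 1:2): theoretical n(NaCl) = 10.248 mol, so theoretical mass = 10.248 × 58.44 = 598.92 g.
At 88.91% yield, actual mass of NaCl = 598.92 × 0.8891 = 532.50 g.

532.5 g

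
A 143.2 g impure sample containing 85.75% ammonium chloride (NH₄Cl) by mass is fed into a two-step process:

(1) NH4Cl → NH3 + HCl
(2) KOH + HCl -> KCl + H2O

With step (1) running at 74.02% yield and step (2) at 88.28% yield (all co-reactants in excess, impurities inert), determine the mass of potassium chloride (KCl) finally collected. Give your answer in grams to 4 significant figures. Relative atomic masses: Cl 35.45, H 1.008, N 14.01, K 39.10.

Pure NH4Cl = 143.2 × 0.8575 = 122.79 g.
M(NH4Cl) = 14.01 + 4(1.008) + 35.45 = 53.492 g/mol.
M(KCl) = 39.10 + 35.45 = 74.55 g/mol.
n(NH4Cl) = 122.79 / 53.492 = 2.2956 mol.
Step 1 (NH4Cl:HCl = 1:1): theoretical n(HCl) = 2.2956 mol; at 74.02% yield, n(HCl) = 1.6992 mol.
Step 2 (HCl:KCl = 1:1): theoretical n(KCl) = 1.6992 mol, so theoretical mass = 1.6992 × 74.55 = 126.67 g.
At 88.28% yield, actual mass of KCl = 126.67 × 0.8828 = 111.83 g.

111.8 g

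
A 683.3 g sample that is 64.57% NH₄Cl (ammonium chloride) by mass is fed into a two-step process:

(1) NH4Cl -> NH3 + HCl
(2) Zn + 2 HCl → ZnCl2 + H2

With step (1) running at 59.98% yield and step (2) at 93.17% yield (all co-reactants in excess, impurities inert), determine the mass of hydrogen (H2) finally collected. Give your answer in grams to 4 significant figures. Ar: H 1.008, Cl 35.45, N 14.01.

4.646 g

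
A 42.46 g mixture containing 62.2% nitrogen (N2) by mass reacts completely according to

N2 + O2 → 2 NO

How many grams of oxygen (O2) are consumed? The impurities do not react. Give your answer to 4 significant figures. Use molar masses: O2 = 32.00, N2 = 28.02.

Mass of pure N2 = 42.46 g × 0.622 = 26.410 g.
n(N2) = 26.410 g / 28.02 g/mol = 0.94255 mol.
From the equation the N2:O2 mole ratio is 1:1, so n(O2) = 0.94255 × 1/1 = 0.94255 mol.
Mass of O2 = 0.94255 mol × 32.00 g/mol = 30.161 g.

30.16 g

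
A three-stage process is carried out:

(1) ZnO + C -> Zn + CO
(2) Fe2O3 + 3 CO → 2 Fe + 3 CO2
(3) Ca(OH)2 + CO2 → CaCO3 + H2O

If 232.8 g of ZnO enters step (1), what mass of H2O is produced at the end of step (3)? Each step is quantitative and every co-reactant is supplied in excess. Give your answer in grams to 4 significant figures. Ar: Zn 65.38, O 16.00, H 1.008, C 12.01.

M(ZnO) = 65.38 + 16.00 = 81.38 g/mol.
M(H2O) = 2(1.008) + 16.00 = 18.016 g/mol.
n(ZnO) = 232.8 / 81.38 = 2.8607 mol.
Reaction (1): ZnO→CO ratio 1:1 ⇒ n(CO) = 2.8607 mol.
Reaction (2): CO→CO2 ratio 3:3 ⇒ n(CO2) = 2.8607 mol.
Reaction (3): CO2→H2O ratio 1:1 ⇒ n(H2O) = 2.8607 mol.
Mass of H2O = 2.8607 × 18.016 = 51.538 g.

51.54 g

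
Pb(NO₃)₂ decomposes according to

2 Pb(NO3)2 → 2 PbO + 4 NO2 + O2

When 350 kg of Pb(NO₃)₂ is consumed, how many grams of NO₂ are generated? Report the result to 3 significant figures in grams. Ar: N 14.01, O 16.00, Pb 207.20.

97200 g

M(Pb(NO3)2) = 207.20 + 2(14.01) + 6(16.00) = 331.22 g/mol.
M(NO2) = 14.01 + 2(16.00) = 46.01 g/mol.
Convert: 350 kg = 350000 g.
n(Pb(NO3)2) = 350000 g / 331.22 g/mol = 1057 mol.
From the equation the Pb(NO3)2:NO2 mole ratio is 2:4, so n(NO2) = 1057 × 4/2 = 2113 mol.
Mass of NO2 = 2113 mol × 46.01 g/mol = 97240 g.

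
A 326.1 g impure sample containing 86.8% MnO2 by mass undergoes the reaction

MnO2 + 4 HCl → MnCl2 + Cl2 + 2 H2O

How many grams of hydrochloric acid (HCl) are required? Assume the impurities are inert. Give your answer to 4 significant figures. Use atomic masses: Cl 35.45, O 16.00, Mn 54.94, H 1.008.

474.8 g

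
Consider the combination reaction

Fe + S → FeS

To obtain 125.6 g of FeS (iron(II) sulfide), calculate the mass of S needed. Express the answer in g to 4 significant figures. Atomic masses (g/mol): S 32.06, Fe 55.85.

M(FeS) = 55.85 + 32.06 = 87.91 g/mol.
M(S) = 32.06 g/mol.
n(FeS) = 125.60 g / 87.91 g/mol = 1.4287 mol.
From the equation the FeS:S mole ratio is 1:1, so n(S) = 1.4287 × 1/1 = 1.4287 mol.
Mass of S = 1.4287 mol × 32.06 g/mol = 45.805 g.

45.81 g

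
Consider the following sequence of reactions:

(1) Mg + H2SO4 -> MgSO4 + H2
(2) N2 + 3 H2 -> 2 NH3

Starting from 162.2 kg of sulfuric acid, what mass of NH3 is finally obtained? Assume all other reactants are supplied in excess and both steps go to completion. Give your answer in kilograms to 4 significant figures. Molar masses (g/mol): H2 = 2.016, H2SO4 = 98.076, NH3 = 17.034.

162.2 kg = 162200 g.
n(H2SO4) = 162200 / 98.076 = 1653.8 mol.
Step 1 gives a 1:1 ratio of H2SO4 to H2, so n(H2) = 1653.8 mol.
In step 2 the H2:NH3 ratio is 3:2, so n(NH3) = 1102.5 mol.
Mass of NH3 = 1102.5 × 17.034 = 18781 g = 18.78 kg.

18.78 kg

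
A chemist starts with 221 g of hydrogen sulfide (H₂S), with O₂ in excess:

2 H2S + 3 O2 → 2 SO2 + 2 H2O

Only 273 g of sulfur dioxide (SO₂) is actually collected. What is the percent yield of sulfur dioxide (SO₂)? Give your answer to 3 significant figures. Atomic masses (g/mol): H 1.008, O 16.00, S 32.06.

M(H2S) = 2(1.008) + 32.06 = 34.076 g/mol.
M(SO2) = 32.06 + 2(16.00) = 64.06 g/mol.
n(H2S) = 221.0 g / 34.076 g/mol = 6.486 mol.
From the equation the H2S:SO2 mole ratio is 2:2, so n(SO2) = 6.486 × 2/2 = 6.486 mol.
Mass of SO2 = 6.486 mol × 64.06 g/mol = 415.5 g.
This is the theoretical yield. Percent yield = 273 g / 415.5 g × 100% = 65.71%.

65.7 %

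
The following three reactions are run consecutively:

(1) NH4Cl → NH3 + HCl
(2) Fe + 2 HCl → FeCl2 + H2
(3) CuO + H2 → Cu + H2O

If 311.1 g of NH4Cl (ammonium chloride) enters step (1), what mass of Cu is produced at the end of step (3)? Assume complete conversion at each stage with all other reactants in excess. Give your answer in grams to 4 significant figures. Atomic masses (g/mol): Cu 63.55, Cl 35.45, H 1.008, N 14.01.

M(NH4Cl) = 14.01 + 4(1.008) + 35.45 = 53.492 g/mol.
M(Cu) = 63.55 g/mol.
n(NH4Cl) = 311.1 / 53.492 = 5.8158 mol.
Reaction (1): NH4Cl→HCl ratio 1:1 ⇒ n(HCl) = 5.8158 mol.
Reaction (2): HCl→H2 ratio 2:1 ⇒ n(H2) = 2.9079 mol.
Reaction (3): H2→Cu ratio 1:1 ⇒ n(Cu) = 2.9079 mol.
Mass of Cu = 2.9079 × 63.55 = 184.80 g.

184.8 g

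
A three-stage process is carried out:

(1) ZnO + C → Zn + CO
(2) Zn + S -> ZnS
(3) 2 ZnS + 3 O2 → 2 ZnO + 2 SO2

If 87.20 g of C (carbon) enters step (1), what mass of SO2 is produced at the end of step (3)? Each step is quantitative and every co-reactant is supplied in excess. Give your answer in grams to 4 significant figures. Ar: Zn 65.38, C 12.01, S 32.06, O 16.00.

465.1 g

M(C) = 12.01 g/mol.
M(SO2) = 32.06 + 2(16.00) = 64.06 g/mol.
n(C) = 87.20 / 12.01 = 7.2606 mol.
Reaction (1): C→Zn ratio 1:1 ⇒ n(Zn) = 7.2606 mol.
Reaction (2): Zn→ZnS ratio 1:1 ⇒ n(ZnS) = 7.2606 mol.
Reaction (3): ZnS→SO2 ratio 2:2 ⇒ n(SO2) = 7.2606 mol.
Mass of SO2 = 7.2606 × 64.06 = 465.12 g.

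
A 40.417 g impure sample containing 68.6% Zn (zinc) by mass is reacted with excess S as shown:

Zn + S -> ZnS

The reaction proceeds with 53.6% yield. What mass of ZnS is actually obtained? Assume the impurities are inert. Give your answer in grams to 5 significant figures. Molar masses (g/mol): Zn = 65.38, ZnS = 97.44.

22.149 g

Pure Zn available = 40.417 g × 0.686 = 27.7261 g.
n(Zn) = 27.7261 g / 65.38 g/mol = 0.424076 mol.
From the equation the Zn:ZnS mole ratio is 1:1, so n(ZnS) = 0.424076 × 1/1 = 0.424076 mol.
Mass of ZnS = 0.424076 mol × 97.44 g/mol = 41.3219 g.
Actual mass collected = 41.3219 g × 0.536 = 22.1486 g.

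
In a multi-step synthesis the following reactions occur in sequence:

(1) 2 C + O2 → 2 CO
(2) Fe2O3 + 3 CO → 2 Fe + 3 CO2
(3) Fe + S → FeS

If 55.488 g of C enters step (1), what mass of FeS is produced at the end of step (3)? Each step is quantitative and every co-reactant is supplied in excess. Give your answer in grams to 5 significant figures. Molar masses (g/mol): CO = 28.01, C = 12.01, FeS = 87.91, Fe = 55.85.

n(C) = 55.488 / 12.01 = 4.62015 mol.
Reaction (1): C→CO ratio 2:2 ⇒ n(CO) = 4.62015 mol.
Reaction (2): CO→Fe ratio 3:2 ⇒ n(Fe) = 3.08010 mol.
Reaction (3): Fe→FeS ratio 1:1 ⇒ n(FeS) = 3.08010 mol.
Mass of FeS = 3.08010 × 87.91 = 270.772 g.

270.77 g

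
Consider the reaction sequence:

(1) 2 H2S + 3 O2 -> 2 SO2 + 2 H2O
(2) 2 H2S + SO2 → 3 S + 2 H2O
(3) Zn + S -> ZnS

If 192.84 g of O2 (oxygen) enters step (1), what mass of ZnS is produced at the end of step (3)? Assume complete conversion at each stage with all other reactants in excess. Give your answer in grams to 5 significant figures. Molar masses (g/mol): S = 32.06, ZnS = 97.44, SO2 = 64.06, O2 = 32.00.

n(O2) = 192.84 / 32.00 = 6.02625 mol.
Reaction (1): O2→SO2 ratio 3:2 ⇒ n(SO2) = 4.01750 mol.
Reaction (2): SO2→S ratio 1:3 ⇒ n(S) = 12.0525 mol.
Reaction (3): S→ZnS ratio 1:1 ⇒ n(ZnS) = 12.0525 mol.
Mass of ZnS = 12.0525 × 97.44 = 1174.40 g.

1174.4 g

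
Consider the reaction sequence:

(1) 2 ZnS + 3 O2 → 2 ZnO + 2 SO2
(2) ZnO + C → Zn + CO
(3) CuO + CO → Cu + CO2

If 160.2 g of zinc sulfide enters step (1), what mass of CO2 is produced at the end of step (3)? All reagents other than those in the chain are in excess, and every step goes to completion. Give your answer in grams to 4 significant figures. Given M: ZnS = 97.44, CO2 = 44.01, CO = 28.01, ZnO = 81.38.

72.36 g

n(ZnS) = 160.2 / 97.44 = 1.6441 mol.
Reaction (1): ZnS→ZnO ratio 2:2 ⇒ n(ZnO) = 1.6441 mol.
Reaction (2): ZnO→CO ratio 1:1 ⇒ n(CO) = 1.6441 mol.
Reaction (3): CO→CO2 ratio 1:1 ⇒ n(CO2) = 1.6441 mol.
Mass of CO2 = 1.6441 × 44.01 = 72.356 g.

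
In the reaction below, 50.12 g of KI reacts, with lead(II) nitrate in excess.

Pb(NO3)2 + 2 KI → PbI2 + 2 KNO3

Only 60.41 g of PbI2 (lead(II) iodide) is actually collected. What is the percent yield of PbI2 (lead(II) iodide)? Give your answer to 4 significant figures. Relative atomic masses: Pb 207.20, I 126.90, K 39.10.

86.80 %

M(KI) = 39.10 + 126.90 = 166.00 g/mol.
M(PbI2) = 207.20 + 2(126.90) = 461.00 g/mol.
n(KI) = 50.120 g / 166.00 g/mol = 0.30193 mol.
From the equation the KI:PbI2 mole ratio is 2:1, so n(PbI2) = 0.30193 × 1/2 = 0.15096 mol.
Mass of PbI2 = 0.15096 mol × 461.00 g/mol = 69.594 g.
This is the theoretical yield. Percent yield = 60.41 g / 69.594 g × 100% = 86.803%.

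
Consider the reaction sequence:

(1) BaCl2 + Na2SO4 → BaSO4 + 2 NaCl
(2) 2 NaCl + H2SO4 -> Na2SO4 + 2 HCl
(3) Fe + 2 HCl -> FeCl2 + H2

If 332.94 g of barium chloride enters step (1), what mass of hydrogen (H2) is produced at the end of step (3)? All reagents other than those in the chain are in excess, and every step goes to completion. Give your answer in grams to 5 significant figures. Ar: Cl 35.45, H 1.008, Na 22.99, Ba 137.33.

M(BaCl2) = 137.33 + 2(35.45) = 208.23 g/mol.
M(H2) = 2(1.008) = 2.016 g/mol.
n(BaCl2) = 332.94 / 208.23 = 1.59891 mol.
Reaction (1): BaCl2→NaCl ratio 1:2 ⇒ n(NaCl) = 3.19781 mol.
Reaction (2): NaCl→HCl ratio 2:2 ⇒ n(HCl) = 3.19781 mol.
Reaction (3): HCl→H2 ratio 2:1 ⇒ n(H2) = 1.59891 mol.
Mass of H2 = 1.59891 × 2.016 = 3.22339 g.

3.2234 g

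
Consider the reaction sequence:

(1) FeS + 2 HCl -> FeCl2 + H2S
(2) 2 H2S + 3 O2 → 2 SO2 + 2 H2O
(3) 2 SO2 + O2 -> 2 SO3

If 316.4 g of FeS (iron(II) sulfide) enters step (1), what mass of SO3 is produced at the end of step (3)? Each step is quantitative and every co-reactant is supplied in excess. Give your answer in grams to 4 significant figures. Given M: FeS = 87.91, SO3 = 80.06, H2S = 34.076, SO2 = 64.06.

n(FeS) = 316.4 / 87.91 = 3.5991 mol.
Reaction (1): FeS→H2S ratio 1:1 ⇒ n(H2S) = 3.5991 mol.
Reaction (2): H2S→SO2 ratio 2:2 ⇒ n(SO2) = 3.5991 mol.
Reaction (3): SO2→SO3 ratio 2:2 ⇒ n(SO3) = 3.5991 mol.
Mass of SO3 = 3.5991 × 80.06 = 288.15 g.

288.1 g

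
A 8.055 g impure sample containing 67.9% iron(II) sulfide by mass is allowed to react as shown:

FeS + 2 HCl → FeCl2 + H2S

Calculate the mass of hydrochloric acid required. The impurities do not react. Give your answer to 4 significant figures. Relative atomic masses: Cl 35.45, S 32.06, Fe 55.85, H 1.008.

4.536 g

Mass of pure FeS = 8.055 g × 0.679 = 5.4693 g.
M(FeS) = 55.85 + 32.06 = 87.91 g/mol.
M(HCl) = 1.008 + 35.45 = 36.458 g/mol.
n(FeS) = 5.4693 g / 87.91 g/mol = 0.062215 mol.
From the equation the FeS:HCl mole ratio is 1:2, so n(HCl) = 0.062215 × 2/1 = 0.12443 mol.
Mass of HCl = 0.12443 mol × 36.458 g/mol = 4.5365 g.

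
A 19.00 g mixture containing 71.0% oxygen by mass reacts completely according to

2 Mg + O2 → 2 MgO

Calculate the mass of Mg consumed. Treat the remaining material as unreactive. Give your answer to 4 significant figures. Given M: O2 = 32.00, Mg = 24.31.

Mass of pure O2 = 19.00 g × 0.710 = 13.490 g.
n(O2) = 13.490 g / 32.00 g/mol = 0.42156 mol.
From the equation the O2:Mg mole ratio is 1:2, so n(Mg) = 0.42156 × 2/1 = 0.84313 mol.
Mass of Mg = 0.84313 mol × 24.31 g/mol = 20.496 g.

20.50 g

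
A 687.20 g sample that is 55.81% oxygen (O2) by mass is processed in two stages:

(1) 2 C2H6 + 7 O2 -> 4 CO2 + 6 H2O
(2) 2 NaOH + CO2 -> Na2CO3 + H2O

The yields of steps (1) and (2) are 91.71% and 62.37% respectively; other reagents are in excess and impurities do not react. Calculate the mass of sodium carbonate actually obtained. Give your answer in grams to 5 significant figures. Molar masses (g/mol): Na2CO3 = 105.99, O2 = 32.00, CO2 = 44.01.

415.21 g

Pure O2 = 687.20 × 0.5581 = 383.526 g.
n(O2) = 383.526 / 32.00 = 11.9852 mol.
Step 1 (O2:CO2 = 7:4): theoretical n(CO2) = 6.84868 mol; at 91.71% yield, n(CO2) = 6.28093 mol.
Step 2 (CO2:Na2CO3 = 1:1): theoretical n(Na2CO3) = 6.28093 mol, so theoretical mass = 6.28093 × 105.99 = 665.716 g.
At 62.37% yield, actual mass of Na2CO3 = 665.716 × 0.6237 = 415.207 g.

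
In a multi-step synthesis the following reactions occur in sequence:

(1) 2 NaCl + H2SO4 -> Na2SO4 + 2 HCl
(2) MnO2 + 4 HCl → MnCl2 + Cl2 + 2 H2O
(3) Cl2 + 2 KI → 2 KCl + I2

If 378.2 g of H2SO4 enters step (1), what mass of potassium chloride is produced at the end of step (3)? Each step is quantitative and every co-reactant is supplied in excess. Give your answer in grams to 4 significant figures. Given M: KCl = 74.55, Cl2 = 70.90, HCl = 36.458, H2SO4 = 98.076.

287.5 g

n(H2SO4) = 378.2 / 98.076 = 3.8562 mol.
Reaction (1): H2SO4→HCl ratio 1:2 ⇒ n(HCl) = 7.7124 mol.
Reaction (2): HCl→Cl2 ratio 4:1 ⇒ n(Cl2) = 1.9281 mol.
Reaction (3): Cl2→KCl ratio 1:2 ⇒ n(KCl) = 3.8562 mol.
Mass of KCl = 3.8562 × 74.55 = 287.48 g.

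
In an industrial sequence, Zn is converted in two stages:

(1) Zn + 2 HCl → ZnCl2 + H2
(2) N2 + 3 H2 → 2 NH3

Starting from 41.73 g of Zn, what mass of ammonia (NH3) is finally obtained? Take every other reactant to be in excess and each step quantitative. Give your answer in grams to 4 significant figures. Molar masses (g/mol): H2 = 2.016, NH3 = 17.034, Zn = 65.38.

n(Zn) = 41.730 / 65.38 = 0.63827 mol.
Step 1 gives a 1:1 ratio of Zn to H2, so n(H2) = 0.63827 mol.
In step 2 the H2:NH3 ratio is 3:2, so n(NH3) = 0.42551 mol.
Mass of NH3 = 0.42551 × 17.034 = 7.2482 g.

7.248 g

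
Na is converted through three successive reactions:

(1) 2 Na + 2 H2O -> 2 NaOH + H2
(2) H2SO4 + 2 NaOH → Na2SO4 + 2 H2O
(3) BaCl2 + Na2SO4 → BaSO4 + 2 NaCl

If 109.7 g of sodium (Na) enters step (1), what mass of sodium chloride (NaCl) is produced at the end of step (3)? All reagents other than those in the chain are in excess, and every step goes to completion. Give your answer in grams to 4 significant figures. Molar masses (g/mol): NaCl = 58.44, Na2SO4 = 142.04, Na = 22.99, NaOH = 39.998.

n(Na) = 109.7 / 22.99 = 4.7716 mol.
Reaction (1): Na→NaOH ratio 2:2 ⇒ n(NaOH) = 4.7716 mol.
Reaction (2): NaOH→Na2SO4 ratio 2:1 ⇒ n(Na2SO4) = 2.3858 mol.
Reaction (3): Na2SO4→NaCl ratio 1:2 ⇒ n(NaCl) = 4.7716 mol.
Mass of NaCl = 4.7716 × 58.44 = 278.85 g.

278.9 g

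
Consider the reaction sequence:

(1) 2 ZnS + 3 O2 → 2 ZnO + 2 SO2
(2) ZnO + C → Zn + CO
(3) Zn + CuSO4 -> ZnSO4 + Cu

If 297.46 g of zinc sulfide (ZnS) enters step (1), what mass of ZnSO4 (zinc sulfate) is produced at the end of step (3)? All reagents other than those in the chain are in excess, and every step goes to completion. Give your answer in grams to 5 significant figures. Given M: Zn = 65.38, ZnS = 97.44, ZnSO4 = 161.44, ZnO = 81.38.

492.84 g

n(ZnS) = 297.46 / 97.44 = 3.05275 mol.
Reaction (1): ZnS→ZnO ratio 2:2 ⇒ n(ZnO) = 3.05275 mol.
Reaction (2): ZnO→Zn ratio 1:1 ⇒ n(Zn) = 3.05275 mol.
Reaction (3): Zn→ZnSO4 ratio 1:1 ⇒ n(ZnSO4) = 3.05275 mol.
Mass of ZnSO4 = 3.05275 × 161.44 = 492.836 g.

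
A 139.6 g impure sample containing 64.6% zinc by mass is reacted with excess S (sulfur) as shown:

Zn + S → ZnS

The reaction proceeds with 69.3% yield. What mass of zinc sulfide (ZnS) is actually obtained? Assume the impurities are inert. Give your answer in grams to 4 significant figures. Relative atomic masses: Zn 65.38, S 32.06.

93.14 g

Pure Zn available = 139.6 g × 0.646 = 90.182 g.
M(Zn) = 65.38 g/mol.
M(ZnS) = 65.38 + 32.06 = 97.44 g/mol.
n(Zn) = 90.182 g / 65.38 g/mol = 1.3793 mol.
From the equation the Zn:ZnS mole ratio is 1:1, so n(ZnS) = 1.3793 × 1/1 = 1.3793 mol.
Mass of ZnS = 1.3793 mol × 97.44 g/mol = 134.40 g.
Actual mass collected = 134.40 g × 0.693 = 93.142 g.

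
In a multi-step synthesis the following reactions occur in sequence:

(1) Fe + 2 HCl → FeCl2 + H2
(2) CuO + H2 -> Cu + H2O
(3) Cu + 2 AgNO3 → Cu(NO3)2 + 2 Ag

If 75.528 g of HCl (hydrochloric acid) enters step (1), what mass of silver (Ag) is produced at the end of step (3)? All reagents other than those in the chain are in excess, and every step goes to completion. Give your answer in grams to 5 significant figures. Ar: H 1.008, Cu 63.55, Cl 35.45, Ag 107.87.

M(HCl) = 1.008 + 35.45 = 36.458 g/mol.
M(Ag) = 107.87 g/mol.
n(HCl) = 75.528 / 36.458 = 2.07164 mol.
Reaction (1): HCl→H2 ratio 2:1 ⇒ n(H2) = 1.03582 mol.
Reaction (2): H2→Cu ratio 1:1 ⇒ n(Cu) = 1.03582 mol.
Reaction (3): Cu→Ag ratio 1:2 ⇒ n(Ag) = 2.07164 mol.
Mass of Ag = 2.07164 × 107.87 = 223.468 g.

223.47 g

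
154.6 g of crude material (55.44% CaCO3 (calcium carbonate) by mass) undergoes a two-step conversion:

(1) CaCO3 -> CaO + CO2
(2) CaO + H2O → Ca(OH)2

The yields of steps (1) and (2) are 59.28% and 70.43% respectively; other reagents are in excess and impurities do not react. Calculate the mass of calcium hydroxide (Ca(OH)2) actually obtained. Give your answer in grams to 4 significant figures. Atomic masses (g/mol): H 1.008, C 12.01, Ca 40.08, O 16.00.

26.49 g

Pure CaCO3 = 154.6 × 0.5544 = 85.710 g.
M(CaCO3) = 40.08 + 12.01 + 3(16.00) = 100.09 g/mol.
M(Ca(OH)2) = 40.08 + 2(16.00) + 2(1.008) = 74.096 g/mol.
n(CaCO3) = 85.710 / 100.09 = 0.85633 mol.
Step 1 (CaCO3:CaO = 1:1): theoretical n(CaO) = 0.85633 mol; at 59.28% yield, n(CaO) = 0.50763 mol.
Step 2 (CaO:Ca(OH)2 = 1:1): theoretical n(Ca(OH)2) = 0.50763 mol, so theoretical mass = 0.50763 × 74.096 = 37.614 g.
At 70.43% yield, actual mass of Ca(OH)2 = 37.614 × 0.7043 = 26.491 g.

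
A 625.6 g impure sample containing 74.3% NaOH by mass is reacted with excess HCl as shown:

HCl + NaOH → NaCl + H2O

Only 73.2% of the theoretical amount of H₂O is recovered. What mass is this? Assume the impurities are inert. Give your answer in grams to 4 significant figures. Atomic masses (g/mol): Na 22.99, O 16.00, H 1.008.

153.3 g

Pure NaOH available = 625.6 g × 0.743 = 464.82 g.
M(NaOH) = 22.99 + 16.00 + 1.008 = 39.998 g/mol.
M(H2O) = 2(1.008) + 16.00 = 18.016 g/mol.
n(NaOH) = 464.82 g / 39.998 g/mol = 11.621 mol.
From the equation the NaOH:H2O mole ratio is 1:1, so n(H2O) = 11.621 × 1/1 = 11.621 mol.
Mass of H2O = 11.621 mol × 18.016 g/mol = 209.37 g.
Actual mass collected = 209.37 g × 0.732 = 153.26 g.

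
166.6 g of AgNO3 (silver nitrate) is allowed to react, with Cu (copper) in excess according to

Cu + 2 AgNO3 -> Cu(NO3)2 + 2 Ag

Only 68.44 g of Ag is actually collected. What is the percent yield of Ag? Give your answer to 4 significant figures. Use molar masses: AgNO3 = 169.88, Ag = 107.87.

n(AgNO3) = 166.60 g / 169.88 g/mol = 0.98069 mol.
From the equation the AgNO3:Ag mole ratio is 2:2, so n(Ag) = 0.98069 × 2/2 = 0.98069 mol.
Mass of Ag = 0.98069 mol × 107.87 g/mol = 105.79 g.
This is the theoretical yield. Percent yield = 68.44 g / 105.79 g × 100% = 64.696%.

64.70 %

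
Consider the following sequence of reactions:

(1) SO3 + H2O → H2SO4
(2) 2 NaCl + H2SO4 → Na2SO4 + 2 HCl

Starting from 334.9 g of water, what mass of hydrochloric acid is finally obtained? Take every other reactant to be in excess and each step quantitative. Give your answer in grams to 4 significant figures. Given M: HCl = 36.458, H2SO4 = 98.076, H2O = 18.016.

1355 g

n(H2O) = 334.90 / 18.016 = 18.589 mol.
Step 1 gives a 1:1 ratio of H2O to H2SO4, so n(H2SO4) = 18.589 mol.
In step 2 the H2SO4:HCl ratio is 1:2, so n(HCl) = 37.178 mol.
Mass of HCl = 37.178 × 36.458 = 1355.4 g.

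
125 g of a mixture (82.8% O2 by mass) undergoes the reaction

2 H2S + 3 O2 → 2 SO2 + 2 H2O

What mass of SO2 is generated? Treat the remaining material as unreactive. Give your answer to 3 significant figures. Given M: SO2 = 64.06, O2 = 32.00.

138 g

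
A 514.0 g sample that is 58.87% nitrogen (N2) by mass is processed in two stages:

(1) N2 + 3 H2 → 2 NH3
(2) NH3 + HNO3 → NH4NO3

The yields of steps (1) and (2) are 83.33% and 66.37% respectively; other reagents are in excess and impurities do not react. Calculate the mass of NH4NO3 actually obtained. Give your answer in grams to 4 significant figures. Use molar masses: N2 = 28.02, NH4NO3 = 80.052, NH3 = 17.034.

Pure N2 = 514.0 × 0.5887 = 302.59 g.
n(N2) = 302.59 / 28.02 = 10.799 mol.
Step 1 (N2:NH3 = 1:2): theoretical n(NH3) = 21.598 mol; at 83.33% yield, n(NH3) = 17.998 mol.
Step 2 (NH3:NH4NO3 = 1:1): theoretical n(NH4NO3) = 17.998 mol, so theoretical mass = 17.998 × 80.052 = 1440.8 g.
At 66.37% yield, actual mass of NH4NO3 = 1440.8 × 0.6637 = 956.23 g.

956.2 g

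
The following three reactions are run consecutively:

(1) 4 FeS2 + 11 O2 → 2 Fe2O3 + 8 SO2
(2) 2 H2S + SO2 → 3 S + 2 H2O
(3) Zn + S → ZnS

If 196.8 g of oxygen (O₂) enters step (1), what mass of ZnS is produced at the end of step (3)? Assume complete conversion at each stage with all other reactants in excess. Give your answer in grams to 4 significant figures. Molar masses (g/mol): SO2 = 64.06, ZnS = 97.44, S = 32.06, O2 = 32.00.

n(O2) = 196.8 / 32.00 = 6.1500 mol.
Reaction (1): O2→SO2 ratio 11:8 ⇒ n(SO2) = 4.4727 mol.
Reaction (2): SO2→S ratio 1:3 ⇒ n(S) = 13.418 mol.
Reaction (3): S→ZnS ratio 1:1 ⇒ n(ZnS) = 13.418 mol.
Mass of ZnS = 13.418 × 97.44 = 1307.5 g.

1307 g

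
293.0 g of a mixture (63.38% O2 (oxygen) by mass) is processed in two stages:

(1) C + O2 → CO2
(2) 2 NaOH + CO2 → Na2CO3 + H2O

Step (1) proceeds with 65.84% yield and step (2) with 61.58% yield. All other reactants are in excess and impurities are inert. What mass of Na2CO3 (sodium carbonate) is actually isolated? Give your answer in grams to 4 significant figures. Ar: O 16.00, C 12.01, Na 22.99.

Pure O2 = 293.0 × 0.6338 = 185.70 g.
M(O2) = 2(16.00) = 32.00 g/mol.
M(Na2CO3) = 2(22.99) + 12.01 + 3(16.00) = 105.99 g/mol.
n(O2) = 185.70 / 32.00 = 5.8032 mol.
Step 1 (O2:CO2 = 1:1): theoretical n(CO2) = 5.8032 mol; at 65.84% yield, n(CO2) = 3.8208 mol.
Step 2 (CO2:Na2CO3 = 1:1): theoretical n(Na2CO3) = 3.8208 mol, so theoretical mass = 3.8208 × 105.99 = 404.97 g.
At 61.58% yield, actual mass of Na2CO3 = 404.97 × 0.6158 = 249.38 g.

249.4 g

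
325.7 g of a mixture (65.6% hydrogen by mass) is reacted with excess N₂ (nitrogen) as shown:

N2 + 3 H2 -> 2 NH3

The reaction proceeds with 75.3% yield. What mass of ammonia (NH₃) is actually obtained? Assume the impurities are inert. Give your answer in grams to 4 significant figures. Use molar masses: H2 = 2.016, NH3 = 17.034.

Pure H2 available = 325.7 g × 0.656 = 213.66 g.
n(H2) = 213.66 g / 2.016 g/mol = 105.98 mol.
From the equation the H2:NH3 mole ratio is 3:2, so n(NH3) = 105.98 × 2/3 = 70.654 mol.
Mass of NH3 = 70.654 mol × 17.034 g/mol = 1203.5 g.
Actual mass collected = 1203.5 g × 0.753 = 906.26 g.

906.3 g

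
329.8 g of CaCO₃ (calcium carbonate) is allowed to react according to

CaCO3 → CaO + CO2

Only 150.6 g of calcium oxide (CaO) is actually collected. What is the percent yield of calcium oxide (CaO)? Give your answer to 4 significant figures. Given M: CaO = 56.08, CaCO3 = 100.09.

n(CaCO3) = 329.80 g / 100.09 g/mol = 3.2950 mol.
From the equation the CaCO3:CaO mole ratio is 1:1, so n(CaO) = 3.2950 × 1/1 = 3.2950 mol.
Mass of CaO = 3.2950 mol × 56.08 g/mol = 184.79 g.
This is the theoretical yield. Percent yield = 150.6 g / 184.79 g × 100% = 81.500%.

81.50 %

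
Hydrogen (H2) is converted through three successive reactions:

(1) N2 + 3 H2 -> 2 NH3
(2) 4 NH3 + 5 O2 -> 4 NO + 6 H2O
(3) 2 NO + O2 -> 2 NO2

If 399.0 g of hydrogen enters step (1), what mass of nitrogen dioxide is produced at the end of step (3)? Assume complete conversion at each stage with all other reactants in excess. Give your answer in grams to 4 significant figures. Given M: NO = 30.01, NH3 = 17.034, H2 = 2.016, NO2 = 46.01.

n(H2) = 399.0 / 2.016 = 197.92 mol.
Reaction (1): H2→NH3 ratio 3:2 ⇒ n(NH3) = 131.94 mol.
Reaction (2): NH3→NO ratio 4:4 ⇒ n(NO) = 131.94 mol.
Reaction (3): NO→NO2 ratio 2:2 ⇒ n(NO2) = 131.94 mol.
Mass of NO2 = 131.94 × 46.01 = 6070.8 g.

6071 g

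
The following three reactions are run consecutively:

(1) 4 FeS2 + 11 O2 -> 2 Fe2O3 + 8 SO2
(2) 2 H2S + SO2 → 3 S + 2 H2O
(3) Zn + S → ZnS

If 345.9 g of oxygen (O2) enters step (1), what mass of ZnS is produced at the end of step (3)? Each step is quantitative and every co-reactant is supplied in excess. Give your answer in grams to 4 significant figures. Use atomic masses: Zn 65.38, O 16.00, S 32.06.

2298 g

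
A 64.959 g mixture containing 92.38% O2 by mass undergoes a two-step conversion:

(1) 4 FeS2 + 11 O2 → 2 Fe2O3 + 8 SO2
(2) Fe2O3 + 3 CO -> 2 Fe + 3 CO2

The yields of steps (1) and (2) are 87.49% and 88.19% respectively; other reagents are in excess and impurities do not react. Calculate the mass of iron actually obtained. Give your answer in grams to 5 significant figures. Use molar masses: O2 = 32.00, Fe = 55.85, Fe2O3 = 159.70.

29.386 g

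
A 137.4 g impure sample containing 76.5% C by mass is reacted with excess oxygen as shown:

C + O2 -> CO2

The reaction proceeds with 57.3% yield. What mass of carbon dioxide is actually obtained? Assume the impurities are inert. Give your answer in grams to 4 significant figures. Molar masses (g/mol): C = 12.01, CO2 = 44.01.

220.7 g

Pure C available = 137.4 g × 0.765 = 105.11 g.
n(C) = 105.11 g / 12.01 g/mol = 8.7520 mol.
From the equation the C:CO2 mole ratio is 1:1, so n(CO2) = 8.7520 × 1/1 = 8.7520 mol.
Mass of CO2 = 8.7520 mol × 44.01 g/mol = 385.17 g.
Actual mass collected = 385.17 g × 0.573 = 220.70 g.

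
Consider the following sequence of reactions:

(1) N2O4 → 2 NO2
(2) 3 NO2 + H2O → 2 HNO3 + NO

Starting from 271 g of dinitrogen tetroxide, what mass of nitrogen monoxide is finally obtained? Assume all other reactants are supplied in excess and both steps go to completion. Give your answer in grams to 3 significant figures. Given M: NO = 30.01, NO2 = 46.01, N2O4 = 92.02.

58.9 g

n(N2O4) = 271.0 / 92.02 = 2.945 mol.
Step 1 gives a 1:2 ratio of N2O4 to NO2, so n(NO2) = 5.890 mol.
In step 2 the NO2:NO ratio is 3:1, so n(NO) = 1.963 mol.
Mass of NO = 1.963 × 30.01 = 58.92 g.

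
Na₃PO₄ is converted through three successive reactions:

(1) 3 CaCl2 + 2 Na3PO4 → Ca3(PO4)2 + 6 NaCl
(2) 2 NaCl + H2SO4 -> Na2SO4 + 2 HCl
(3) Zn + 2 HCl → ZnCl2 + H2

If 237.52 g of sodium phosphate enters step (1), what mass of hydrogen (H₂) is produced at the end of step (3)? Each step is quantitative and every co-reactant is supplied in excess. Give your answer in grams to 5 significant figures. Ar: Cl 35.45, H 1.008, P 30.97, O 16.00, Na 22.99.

4.3812 g

M(Na3PO4) = 3(22.99) + 30.97 + 4(16.00) = 163.94 g/mol.
M(H2) = 2(1.008) = 2.016 g/mol.
n(Na3PO4) = 237.52 / 163.94 = 1.44882 mol.
Reaction (1): Na3PO4→NaCl ratio 2:6 ⇒ n(NaCl) = 4.34647 mol.
Reaction (2): NaCl→HCl ratio 2:2 ⇒ n(HCl) = 4.34647 mol.
Reaction (3): HCl→H2 ratio 2:1 ⇒ n(H2) = 2.17323 mol.
Mass of H2 = 2.17323 × 2.016 = 4.38124 g.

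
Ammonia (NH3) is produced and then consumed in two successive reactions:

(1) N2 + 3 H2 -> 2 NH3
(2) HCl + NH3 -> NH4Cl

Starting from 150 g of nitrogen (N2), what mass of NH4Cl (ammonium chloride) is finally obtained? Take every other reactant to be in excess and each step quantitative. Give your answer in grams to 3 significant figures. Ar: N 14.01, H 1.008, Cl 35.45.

573 g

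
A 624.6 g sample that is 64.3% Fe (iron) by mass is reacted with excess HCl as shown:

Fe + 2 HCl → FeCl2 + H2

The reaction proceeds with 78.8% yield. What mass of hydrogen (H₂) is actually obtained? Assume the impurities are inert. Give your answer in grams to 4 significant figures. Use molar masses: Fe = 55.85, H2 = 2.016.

11.42 g

Pure Fe available = 624.6 g × 0.643 = 401.62 g.
n(Fe) = 401.62 g / 55.85 g/mol = 7.1910 mol.
From the equation the Fe:H2 mole ratio is 1:1, so n(H2) = 7.1910 × 1/1 = 7.1910 mol.
Mass of H2 = 7.1910 mol × 2.016 g/mol = 14.497 g.
Actual mass collected = 14.497 g × 0.788 = 11.424 g.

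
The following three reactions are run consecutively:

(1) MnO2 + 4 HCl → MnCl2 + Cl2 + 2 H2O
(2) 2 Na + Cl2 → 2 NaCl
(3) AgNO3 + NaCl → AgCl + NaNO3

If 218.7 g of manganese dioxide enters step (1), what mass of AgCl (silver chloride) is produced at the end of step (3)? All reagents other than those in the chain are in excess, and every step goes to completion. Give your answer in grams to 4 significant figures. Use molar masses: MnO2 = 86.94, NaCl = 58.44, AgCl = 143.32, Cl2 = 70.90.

721.1 g

n(MnO2) = 218.7 / 86.94 = 2.5155 mol.
Reaction (1): MnO2→Cl2 ratio 1:1 ⇒ n(Cl2) = 2.5155 mol.
Reaction (2): Cl2→NaCl ratio 1:2 ⇒ n(NaCl) = 5.0311 mol.
Reaction (3): NaCl→AgCl ratio 1:1 ⇒ n(AgCl) = 5.0311 mol.
Mass of AgCl = 5.0311 × 143.32 = 721.05 g.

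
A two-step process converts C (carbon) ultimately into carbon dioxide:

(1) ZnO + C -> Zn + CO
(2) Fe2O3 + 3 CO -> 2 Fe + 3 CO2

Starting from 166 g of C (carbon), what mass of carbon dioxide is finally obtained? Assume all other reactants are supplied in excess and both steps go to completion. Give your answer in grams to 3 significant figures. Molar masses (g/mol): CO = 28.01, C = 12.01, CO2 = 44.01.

n(C) = 166.0 / 12.01 = 13.82 mol.
Step 1 gives a 1:1 ratio of C to CO, so n(CO) = 13.82 mol.
In step 2 the CO:CO2 ratio is 3:3, so n(CO2) = 13.82 mol.
Mass of CO2 = 13.82 × 44.01 = 608.3 g.

608 g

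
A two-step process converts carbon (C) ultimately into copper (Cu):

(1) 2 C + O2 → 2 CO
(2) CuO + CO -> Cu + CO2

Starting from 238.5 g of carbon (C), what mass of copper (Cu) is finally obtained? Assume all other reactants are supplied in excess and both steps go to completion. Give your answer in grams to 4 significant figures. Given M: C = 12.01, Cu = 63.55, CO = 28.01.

1262 g

n(C) = 238.50 / 12.01 = 19.858 mol.
Step 1 gives a 2:2 ratio of C to CO, so n(CO) = 19.858 mol.
In step 2 the CO:Cu ratio is 1:1, so n(Cu) = 19.858 mol.
Mass of Cu = 19.858 × 63.55 = 1262.0 g.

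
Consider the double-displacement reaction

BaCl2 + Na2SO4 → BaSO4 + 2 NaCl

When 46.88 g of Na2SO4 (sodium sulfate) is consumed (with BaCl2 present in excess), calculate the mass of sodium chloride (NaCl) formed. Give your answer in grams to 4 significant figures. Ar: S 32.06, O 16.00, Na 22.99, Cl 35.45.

M(Na2SO4) = 2(22.99) + 32.06 + 4(16.00) = 142.04 g/mol.
M(NaCl) = 22.99 + 35.45 = 58.44 g/mol.
n(Na2SO4) = 46.880 g / 142.04 g/mol = 0.33005 mol.
From the equation the Na2SO4:NaCl mole ratio is 1:2, so n(NaCl) = 0.33005 × 2/1 = 0.66010 mol.
Mass of NaCl = 0.66010 mol × 58.44 g/mol = 38.576 g.

38.58 g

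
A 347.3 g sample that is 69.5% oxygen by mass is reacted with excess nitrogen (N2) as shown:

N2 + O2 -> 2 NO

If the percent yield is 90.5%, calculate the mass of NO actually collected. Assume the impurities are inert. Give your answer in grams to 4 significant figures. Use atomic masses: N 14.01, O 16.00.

Pure O2 available = 347.3 g × 0.695 = 241.37 g.
M(O2) = 2(16.00) = 32.00 g/mol.
M(NO) = 14.01 + 16.00 = 30.01 g/mol.
n(O2) = 241.37 g / 32.00 g/mol = 7.5429 mol.
From the equation the O2:NO mole ratio is 1:2, so n(NO) = 7.5429 × 2/1 = 15.086 mol.
Mass of NO = 15.086 mol × 30.01 g/mol = 452.73 g.
Actual mass collected = 452.73 g × 0.905 = 409.72 g.

409.7 g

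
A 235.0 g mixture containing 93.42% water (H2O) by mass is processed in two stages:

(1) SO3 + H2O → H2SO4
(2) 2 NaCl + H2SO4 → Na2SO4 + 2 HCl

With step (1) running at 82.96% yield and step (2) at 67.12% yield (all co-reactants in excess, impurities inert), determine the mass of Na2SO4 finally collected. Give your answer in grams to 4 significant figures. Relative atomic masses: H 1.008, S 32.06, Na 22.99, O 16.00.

Pure H2O = 235.0 × 0.9342 = 219.54 g.
M(H2O) = 2(1.008) + 16.00 = 18.016 g/mol.
M(Na2SO4) = 2(22.99) + 32.06 + 4(16.00) = 142.04 g/mol.
n(H2O) = 219.54 / 18.016 = 12.186 mol.
Step 1 (H2O:H2SO4 = 1:1): theoretical n(H2SO4) = 12.186 mol; at 82.96% yield, n(H2SO4) = 10.109 mol.
Step 2 (H2SO4:Na2SO4 = 1:1): theoretical n(Na2SO4) = 10.109 mol, so theoretical mass = 10.109 × 142.04 = 1435.9 g.
At 67.12% yield, actual mass of Na2SO4 = 1435.9 × 0.6712 = 963.79 g.

963.8 g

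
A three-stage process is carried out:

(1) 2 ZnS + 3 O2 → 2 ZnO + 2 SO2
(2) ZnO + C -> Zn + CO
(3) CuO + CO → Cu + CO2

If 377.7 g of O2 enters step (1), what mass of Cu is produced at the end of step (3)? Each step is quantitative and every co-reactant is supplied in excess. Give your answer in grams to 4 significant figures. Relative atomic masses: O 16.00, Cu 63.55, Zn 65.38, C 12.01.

500.1 g

M(O2) = 2(16.00) = 32.00 g/mol.
M(Cu) = 63.55 g/mol.
n(O2) = 377.7 / 32.00 = 11.803 mol.
Reaction (1): O2→ZnO ratio 3:2 ⇒ n(ZnO) = 7.8687 mol.
Reaction (2): ZnO→CO ratio 1:1 ⇒ n(CO) = 7.8687 mol.
Reaction (3): CO→Cu ratio 1:1 ⇒ n(Cu) = 7.8687 mol.
Mass of Cu = 7.8687 × 63.55 = 500.06 g.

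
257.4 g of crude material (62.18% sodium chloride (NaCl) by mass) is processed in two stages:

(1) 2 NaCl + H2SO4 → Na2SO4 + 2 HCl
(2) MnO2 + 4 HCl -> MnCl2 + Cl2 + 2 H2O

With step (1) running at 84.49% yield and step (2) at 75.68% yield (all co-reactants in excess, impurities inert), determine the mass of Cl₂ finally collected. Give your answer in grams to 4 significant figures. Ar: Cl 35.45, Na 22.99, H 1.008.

Pure NaCl = 257.4 × 0.6218 = 160.05 g.
M(NaCl) = 22.99 + 35.45 = 58.44 g/mol.
M(Cl2) = 2(35.45) = 70.90 g/mol.
n(NaCl) = 160.05 / 58.44 = 2.7387 mol.
Step 1 (NaCl:HCl = 2:2): theoretical n(HCl) = 2.7387 mol; at 84.49% yield, n(HCl) = 2.3140 mol.
Step 2 (HCl:Cl2 = 4:1): theoretical n(Cl2) = 0.57849 mol, so theoretical mass = 0.57849 × 70.90 = 41.015 g.
At 75.68% yield, actual mass of Cl2 = 41.015 × 0.7568 = 31.040 g.

31.04 g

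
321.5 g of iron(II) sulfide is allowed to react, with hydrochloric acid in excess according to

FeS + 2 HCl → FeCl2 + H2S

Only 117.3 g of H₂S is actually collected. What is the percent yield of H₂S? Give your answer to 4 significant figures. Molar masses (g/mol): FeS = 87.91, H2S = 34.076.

94.13 %

n(FeS) = 321.50 g / 87.91 g/mol = 3.6571 mol.
From the equation the FeS:H2S mole ratio is 1:1, so n(H2S) = 3.6571 × 1/1 = 3.6571 mol.
Mass of H2S = 3.6571 mol × 34.076 g/mol = 124.62 g.
This is the theoretical yield. Percent yield = 117.3 g / 124.62 g × 100% = 94.125%.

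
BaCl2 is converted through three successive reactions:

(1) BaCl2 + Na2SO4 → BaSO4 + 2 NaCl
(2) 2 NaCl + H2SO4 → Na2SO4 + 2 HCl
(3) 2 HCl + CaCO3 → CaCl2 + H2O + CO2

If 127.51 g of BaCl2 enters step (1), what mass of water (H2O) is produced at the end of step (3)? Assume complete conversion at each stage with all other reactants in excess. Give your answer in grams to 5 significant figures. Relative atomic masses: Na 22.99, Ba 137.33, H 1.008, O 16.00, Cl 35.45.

11.032 g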